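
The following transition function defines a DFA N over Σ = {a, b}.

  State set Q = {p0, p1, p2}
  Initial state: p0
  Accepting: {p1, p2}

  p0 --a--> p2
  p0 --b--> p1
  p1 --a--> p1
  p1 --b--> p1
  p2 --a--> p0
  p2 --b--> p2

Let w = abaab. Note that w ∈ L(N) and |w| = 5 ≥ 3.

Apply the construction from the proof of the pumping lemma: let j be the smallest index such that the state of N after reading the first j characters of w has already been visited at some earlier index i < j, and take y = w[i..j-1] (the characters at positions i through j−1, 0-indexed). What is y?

b

State sequence: p0 -a-> p2 -b-> p2 -a-> p0 -a-> p2 -b-> p2
First repeat at step 2: p2 was already visited.

So i = 1, j = 2, giving x = w[0:1] = a, y = w[1:2] = b, z = w[2:5] = aab.
Check: |xy| = 2 ≤ 3 and |y| = 1 ≥ 1. Reading y takes N from p2 back to p2, so every xyⁱz is accepted.
With |Q| = 3, pigeonhole forces a state repeat no later than step 3; the substring read between the first and second visits to that state can be pumped.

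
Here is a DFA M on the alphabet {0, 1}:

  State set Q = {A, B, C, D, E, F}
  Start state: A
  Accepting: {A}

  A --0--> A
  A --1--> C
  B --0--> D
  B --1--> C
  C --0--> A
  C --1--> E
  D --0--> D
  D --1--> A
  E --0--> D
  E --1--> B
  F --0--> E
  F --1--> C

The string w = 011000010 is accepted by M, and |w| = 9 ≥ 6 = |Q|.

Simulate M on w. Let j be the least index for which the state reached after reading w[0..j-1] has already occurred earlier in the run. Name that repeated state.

A

Run of M on w = 0 1 1 0 0 0 0 1 0:
  step 0: A  (start)
  step 1: A  (read 0: A→A)   ← first repeat (A seen earlier)
  step 2: C  (read 1: A→C)
  step 3: E  (read 1: C→E)
  step 4: D  (read 0: E→D)
  step 5: D  (read 0: D→D)
  step 6: D  (read 0: D→D)
  step 7: D  (read 0: D→D)
  step 8: A  (read 1: D→A)
  step 9: A  (read 0: A→A)

The earliest repeat is at step j = 1: M is in A, which it already visited at step i = 0.
With |Q| = 6, pigeonhole forces a state repeat no later than step 6; the substring read between the first and second visits to that state can be pumped.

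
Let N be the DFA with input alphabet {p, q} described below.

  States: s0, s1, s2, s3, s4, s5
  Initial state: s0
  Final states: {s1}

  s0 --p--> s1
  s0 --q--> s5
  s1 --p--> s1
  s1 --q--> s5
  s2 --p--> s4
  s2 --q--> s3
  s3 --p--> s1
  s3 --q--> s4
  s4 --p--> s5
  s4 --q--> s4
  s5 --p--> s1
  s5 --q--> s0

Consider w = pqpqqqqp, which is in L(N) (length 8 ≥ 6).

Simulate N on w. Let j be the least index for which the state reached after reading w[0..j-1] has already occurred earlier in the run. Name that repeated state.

s1

Run of N on w = p q p q q q q p:
  step 0: s0  (start)
  step 1: s1  (read p: s0→s1)
  step 2: s5  (read q: s1→s5)
  step 3: s1  (read p: s5→s1)   ← first repeat (s1 seen earlier)
  step 4: s5  (read q: s1→s5)
  step 5: s0  (read q: s5→s0)
  step 6: s5  (read q: s0→s5)
  step 7: s0  (read q: s5→s0)
  step 8: s1  (read p: s0→s1)

The earliest repeat is at step j = 3: N is in s1, which it already visited at step i = 1.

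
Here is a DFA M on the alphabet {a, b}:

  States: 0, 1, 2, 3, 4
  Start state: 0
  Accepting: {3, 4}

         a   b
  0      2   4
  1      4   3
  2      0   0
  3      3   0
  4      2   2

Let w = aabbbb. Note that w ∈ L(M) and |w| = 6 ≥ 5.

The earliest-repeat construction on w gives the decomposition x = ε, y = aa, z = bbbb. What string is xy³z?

aaaaaabbbb

xy^3z = ε·aa·aa·aa·bbbb = aaaaaabbbb.
Reading y = aa takes M from 0 back to 0, so after x·y·y·y the machine is still in 0, and z then leads to the accepting state 4. Hence aaaaaabbbb ∈ L(M).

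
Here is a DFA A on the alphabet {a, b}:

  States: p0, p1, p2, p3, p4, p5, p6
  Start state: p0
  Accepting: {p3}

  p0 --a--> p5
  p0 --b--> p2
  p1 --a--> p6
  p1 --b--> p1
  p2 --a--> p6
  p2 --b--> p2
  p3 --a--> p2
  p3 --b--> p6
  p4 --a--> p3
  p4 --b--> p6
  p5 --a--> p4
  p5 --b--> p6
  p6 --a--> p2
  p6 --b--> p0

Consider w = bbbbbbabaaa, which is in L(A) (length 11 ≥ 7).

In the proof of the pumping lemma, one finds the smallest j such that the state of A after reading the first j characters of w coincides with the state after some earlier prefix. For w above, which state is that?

State sequence: p0 -b-> p2 -b-> p2 -b-> p2 -b-> p2 -b-> p2 -b-> p2 -a-> p6 -b-> p0 -a-> p5 -a-> p4 -a-> p3
First repeat at step 2: p2 was already visited.

The earliest repeat is at step j = 2: A is in p2, which it already visited at step i = 1.
Since A has 7 states, any run of length ≥ 7 visits 7+1 states, so by pigeonhole some state repeats within the first 7 steps — that repeat gives the pumpable loop.

p2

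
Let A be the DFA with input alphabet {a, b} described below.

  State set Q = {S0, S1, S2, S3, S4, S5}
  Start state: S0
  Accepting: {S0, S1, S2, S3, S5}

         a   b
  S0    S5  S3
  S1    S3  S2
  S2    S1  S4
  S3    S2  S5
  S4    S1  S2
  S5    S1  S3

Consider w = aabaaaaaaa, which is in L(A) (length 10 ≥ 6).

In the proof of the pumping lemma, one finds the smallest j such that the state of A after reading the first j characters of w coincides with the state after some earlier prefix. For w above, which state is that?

Run of A on w = a a b a a a a a a a:
  step 0: S0  (start)
  step 1: S5  (read a: S0→S5)
  step 2: S1  (read a: S5→S1)
  step 3: S2  (read b: S1→S2)
  step 4: S1  (read a: S2→S1)   ← first repeat (S1 seen earlier)
  step 5: S3  (read a: S1→S3)
  step 6: S2  (read a: S3→S2)
  step 7: S1  (read a: S2→S1)
  step 8: S3  (read a: S1→S3)
  step 9: S2  (read a: S3→S2)
  step 10: S1  (read a: S2→S1)

The earliest repeat is at step j = 4: A is in S1, which it already visited at step i = 2.
Pumping length from the standard proof: p = 6 (the number of states). The repeated state found above gives |xy| = j ≤ 6 and |y| = j − i ≥ 1.

S1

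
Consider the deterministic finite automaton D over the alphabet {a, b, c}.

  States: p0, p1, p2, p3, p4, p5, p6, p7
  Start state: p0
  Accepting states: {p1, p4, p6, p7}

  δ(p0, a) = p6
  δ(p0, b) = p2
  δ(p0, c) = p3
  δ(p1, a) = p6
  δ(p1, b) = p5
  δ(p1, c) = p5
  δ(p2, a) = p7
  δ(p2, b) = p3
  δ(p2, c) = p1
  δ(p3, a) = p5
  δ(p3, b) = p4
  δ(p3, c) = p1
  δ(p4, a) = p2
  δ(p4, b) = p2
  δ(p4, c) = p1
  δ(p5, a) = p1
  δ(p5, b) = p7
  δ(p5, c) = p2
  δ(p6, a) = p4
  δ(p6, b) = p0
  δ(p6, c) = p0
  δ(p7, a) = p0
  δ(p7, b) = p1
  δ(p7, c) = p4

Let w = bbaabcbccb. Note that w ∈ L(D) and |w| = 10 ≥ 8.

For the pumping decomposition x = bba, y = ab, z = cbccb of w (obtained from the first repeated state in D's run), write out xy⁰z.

bbacbccb

xy⁰z = xz = bba·cbccb = bbacbccb.
Reading y = ab takes D from p5 back to p5, so after x the machine is still in p5, and z then leads to the accepting state p7. Hence bbacbccb ∈ L(D).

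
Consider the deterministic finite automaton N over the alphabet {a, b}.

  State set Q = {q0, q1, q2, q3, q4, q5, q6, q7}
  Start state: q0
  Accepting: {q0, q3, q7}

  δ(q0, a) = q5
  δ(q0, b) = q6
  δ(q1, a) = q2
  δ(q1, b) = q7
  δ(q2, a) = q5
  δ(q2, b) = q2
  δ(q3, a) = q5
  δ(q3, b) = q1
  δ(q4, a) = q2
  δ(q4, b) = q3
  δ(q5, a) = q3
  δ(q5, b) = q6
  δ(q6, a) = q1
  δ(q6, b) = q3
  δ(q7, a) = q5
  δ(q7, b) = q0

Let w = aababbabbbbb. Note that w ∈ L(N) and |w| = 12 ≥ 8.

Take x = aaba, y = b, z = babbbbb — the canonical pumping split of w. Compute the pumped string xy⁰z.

aabababbbbb

xy⁰z = xz = aaba·babbbbb = aabababbbbb.
Reading y = b takes N from q2 back to q2, so after x the machine is still in q2, and z then leads to the accepting state q0. Hence aabababbbbb ∈ L(N).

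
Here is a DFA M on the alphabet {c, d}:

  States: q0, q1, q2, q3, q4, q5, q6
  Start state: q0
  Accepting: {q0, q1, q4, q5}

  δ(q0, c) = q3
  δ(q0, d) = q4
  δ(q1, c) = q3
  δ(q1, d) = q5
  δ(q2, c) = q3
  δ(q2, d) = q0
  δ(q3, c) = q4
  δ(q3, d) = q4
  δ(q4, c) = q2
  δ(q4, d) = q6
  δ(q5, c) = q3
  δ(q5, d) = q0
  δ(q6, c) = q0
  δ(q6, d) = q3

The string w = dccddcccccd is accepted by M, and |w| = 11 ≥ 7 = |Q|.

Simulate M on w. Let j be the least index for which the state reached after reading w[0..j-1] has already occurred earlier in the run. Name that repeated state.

State sequence: q0 -d-> q4 -c-> q2 -c-> q3 -d-> q4 -d-> q6 -c-> q0 -c-> q3 -c-> q4 -c-> q2 -c-> q3 -d-> q4
First repeat at step 4: q4 was already visited.

The earliest repeat is at step j = 4: M is in q4, which it already visited at step i = 1.
The DFA has 7 states, so the proof of the pumping lemma guarantees a repeated state among the first 7+1 visited; the segment between the two visits is the pumpable y.

q4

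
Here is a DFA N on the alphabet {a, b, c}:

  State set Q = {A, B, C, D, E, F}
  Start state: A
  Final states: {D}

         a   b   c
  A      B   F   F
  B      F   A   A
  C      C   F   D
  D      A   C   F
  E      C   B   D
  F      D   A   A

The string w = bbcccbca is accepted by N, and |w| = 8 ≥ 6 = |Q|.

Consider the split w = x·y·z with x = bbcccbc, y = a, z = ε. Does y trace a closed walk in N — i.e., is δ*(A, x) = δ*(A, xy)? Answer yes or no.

no

State sequence: A -b-> F -b-> A -c-> F -c-> A -c-> F -b-> A -c-> F -a-> D

After x (step 7): F. After xy (step 8): D.
They differ (F ≠ D), so y is not a cycle from the state after x; this split is not the one the pumping-lemma construction produces, and pumping y need not keep the string in L(N).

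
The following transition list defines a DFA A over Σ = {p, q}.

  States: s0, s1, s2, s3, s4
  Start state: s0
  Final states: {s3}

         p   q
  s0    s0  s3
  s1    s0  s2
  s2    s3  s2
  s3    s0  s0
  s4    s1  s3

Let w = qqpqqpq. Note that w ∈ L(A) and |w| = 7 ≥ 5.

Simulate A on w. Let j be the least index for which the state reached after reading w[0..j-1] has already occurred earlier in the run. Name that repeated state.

State sequence: s0 -q-> s3 -q-> s0 -p-> s0 -q-> s3 -q-> s0 -p-> s0 -q-> s3
First repeat at step 2: s0 was already visited.

The earliest repeat is at step j = 2: A is in s0, which it already visited at step i = 0.

s0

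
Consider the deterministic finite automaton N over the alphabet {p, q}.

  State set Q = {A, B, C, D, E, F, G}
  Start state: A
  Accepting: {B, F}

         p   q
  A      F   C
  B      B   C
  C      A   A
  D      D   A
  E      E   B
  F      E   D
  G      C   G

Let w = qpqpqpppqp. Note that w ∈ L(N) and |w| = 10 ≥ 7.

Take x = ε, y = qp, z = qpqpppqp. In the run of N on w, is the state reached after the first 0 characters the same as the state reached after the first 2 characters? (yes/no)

State sequence: A -q-> C -p-> A

After x (step 0): A. After xy (step 2): A.
They match, so y = qp drives N around a cycle from A back to itself; pumping y any number of times keeps N in A before reading z, and xyⁱz ∈ L(N) for every i ≥ 0.

yes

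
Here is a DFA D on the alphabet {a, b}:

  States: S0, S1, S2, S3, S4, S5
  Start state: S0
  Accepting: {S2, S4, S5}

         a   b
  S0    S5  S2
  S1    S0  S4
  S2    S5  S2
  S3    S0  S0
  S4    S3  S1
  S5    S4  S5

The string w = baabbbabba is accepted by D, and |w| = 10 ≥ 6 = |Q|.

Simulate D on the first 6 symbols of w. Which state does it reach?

S1

Run of D on the first 6 characters of w = b a a b b b:
  step 0: S0  (start)
  step 1: S2  (read b: S0→S2)
  step 2: S5  (read a: S2→S5)
  step 3: S4  (read a: S5→S4)
  step 4: S1  (read b: S4→S1)
  step 5: S4  (read b: S1→S4)
  step 6: S1  (read b: S4→S1)

After reading 6 characters, D is in state S1.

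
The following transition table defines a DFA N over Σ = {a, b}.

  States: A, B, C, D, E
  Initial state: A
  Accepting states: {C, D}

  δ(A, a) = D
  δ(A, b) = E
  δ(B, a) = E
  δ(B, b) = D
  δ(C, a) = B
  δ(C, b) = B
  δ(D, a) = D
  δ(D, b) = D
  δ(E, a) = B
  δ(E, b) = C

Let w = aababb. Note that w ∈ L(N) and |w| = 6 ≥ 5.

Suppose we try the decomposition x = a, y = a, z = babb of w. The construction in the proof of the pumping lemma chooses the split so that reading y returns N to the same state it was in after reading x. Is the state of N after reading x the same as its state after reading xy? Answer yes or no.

Run of N on the first 2 characters of w = a a:
  step 0: A  (start)
  step 1: D  (read a: A→D)
  step 2: D  (read a: D→D)

After x (step 1): D. After xy (step 2): D.
They match, so y = a drives N around a cycle from D back to itself; pumping y any number of times keeps N in D before reading z, and xyⁱz ∈ L(N) for every i ≥ 0.

yes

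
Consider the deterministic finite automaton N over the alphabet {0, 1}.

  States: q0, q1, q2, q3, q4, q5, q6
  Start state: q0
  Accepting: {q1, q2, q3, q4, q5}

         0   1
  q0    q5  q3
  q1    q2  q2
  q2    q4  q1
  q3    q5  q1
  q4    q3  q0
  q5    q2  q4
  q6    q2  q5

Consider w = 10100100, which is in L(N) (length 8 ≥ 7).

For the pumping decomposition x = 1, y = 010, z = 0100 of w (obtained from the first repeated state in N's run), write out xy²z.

xy^2z = 1·010·010·0100 = 10100100100.
Reading y = 010 takes N from q3 back to q3, so after x·y·y the machine is still in q3, and z then leads to the accepting state q5. Hence 10100100100 ∈ L(N).

10100100100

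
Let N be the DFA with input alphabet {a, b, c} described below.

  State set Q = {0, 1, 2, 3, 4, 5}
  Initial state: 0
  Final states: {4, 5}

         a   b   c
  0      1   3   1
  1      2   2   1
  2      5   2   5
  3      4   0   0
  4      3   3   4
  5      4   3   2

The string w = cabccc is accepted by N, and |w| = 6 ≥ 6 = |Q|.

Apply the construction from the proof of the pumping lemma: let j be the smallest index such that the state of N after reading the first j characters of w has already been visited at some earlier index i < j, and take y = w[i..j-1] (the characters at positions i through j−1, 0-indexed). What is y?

b

State sequence: 0 -c-> 1 -a-> 2 -b-> 2 -c-> 5 -c-> 2 -c-> 5
First repeat at step 3: 2 was already visited.

So i = 2, j = 3, giving x = w[0:2] = ca, y = w[2:3] = b, z = w[3:6] = ccc.
Check: |xy| = 3 ≤ 6 and |y| = 1 ≥ 1. Reading y takes N from 2 back to 2, so every xyⁱz is accepted.
Since N has 6 states, any run of length ≥ 6 visits 6+1 states, so by pigeonhole some state repeats within the first 6 steps — that repeat gives the pumpable loop.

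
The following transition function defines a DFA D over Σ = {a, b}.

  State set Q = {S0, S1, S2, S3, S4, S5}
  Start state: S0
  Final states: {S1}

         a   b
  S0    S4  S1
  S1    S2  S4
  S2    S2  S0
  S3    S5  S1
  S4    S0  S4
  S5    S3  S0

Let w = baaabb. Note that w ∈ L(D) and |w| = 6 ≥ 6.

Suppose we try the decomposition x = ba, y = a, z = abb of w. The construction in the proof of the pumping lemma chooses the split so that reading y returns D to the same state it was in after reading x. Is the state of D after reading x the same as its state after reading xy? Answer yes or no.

State sequence: S0 -b-> S1 -a-> S2 -a-> S2

After x (step 2): S2. After xy (step 3): S2.
They match, so y = a drives D around a cycle from S2 back to itself; pumping y any number of times keeps D in S2 before reading z, and xyⁱz ∈ L(D) for every i ≥ 0.

yes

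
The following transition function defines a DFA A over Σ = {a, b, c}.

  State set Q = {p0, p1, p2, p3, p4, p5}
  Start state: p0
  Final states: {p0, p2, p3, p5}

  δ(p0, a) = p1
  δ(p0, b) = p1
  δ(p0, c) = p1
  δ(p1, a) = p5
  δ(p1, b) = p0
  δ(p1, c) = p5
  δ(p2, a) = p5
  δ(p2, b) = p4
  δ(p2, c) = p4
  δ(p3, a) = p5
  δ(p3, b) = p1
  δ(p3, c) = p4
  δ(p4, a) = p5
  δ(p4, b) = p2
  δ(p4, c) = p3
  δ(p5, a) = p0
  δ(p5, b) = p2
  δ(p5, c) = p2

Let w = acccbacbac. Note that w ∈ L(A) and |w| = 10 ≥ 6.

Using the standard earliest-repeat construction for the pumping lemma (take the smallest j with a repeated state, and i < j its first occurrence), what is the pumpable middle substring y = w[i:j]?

Run of A on w = a c c c b a c b a c:
  step 0: p0  (start)
  step 1: p1  (read a: p0→p1)
  step 2: p5  (read c: p1→p5)
  step 3: p2  (read c: p5→p2)
  step 4: p4  (read c: p2→p4)
  step 5: p2  (read b: p4→p2)   ← first repeat (p2 seen earlier)
  step 6: p5  (read a: p2→p5)
  step 7: p2  (read c: p5→p2)
  step 8: p4  (read b: p2→p4)
  step 9: p5  (read a: p4→p5)
  step 10: p2  (read c: p5→p2)

So i = 3, j = 5, giving x = w[0:3] = acc, y = w[3:5] = cb, z = w[5:10] = acbac.
Check: |xy| = 5 ≤ 6 and |y| = 2 ≥ 1. Reading y takes A from p2 back to p2, so every xyⁱz is accepted.
Pumping length from the standard proof: p = 6 (the number of states). The repeated state found above gives |xy| = j ≤ 6 and |y| = j − i ≥ 1.

cb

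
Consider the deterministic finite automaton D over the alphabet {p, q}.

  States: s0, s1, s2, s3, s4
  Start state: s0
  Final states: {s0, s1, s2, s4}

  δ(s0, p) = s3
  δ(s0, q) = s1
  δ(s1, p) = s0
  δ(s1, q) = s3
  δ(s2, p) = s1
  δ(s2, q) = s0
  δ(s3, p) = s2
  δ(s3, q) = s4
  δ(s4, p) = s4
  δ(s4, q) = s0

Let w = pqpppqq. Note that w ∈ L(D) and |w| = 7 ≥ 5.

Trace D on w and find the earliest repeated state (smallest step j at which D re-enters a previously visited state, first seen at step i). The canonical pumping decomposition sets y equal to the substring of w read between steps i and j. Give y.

Run of D on w = p q p p p q q:
  step 0: s0  (start)
  step 1: s3  (read p: s0→s3)
  step 2: s4  (read q: s3→s4)
  step 3: s4  (read p: s4→s4)   ← first repeat (s4 seen earlier)
  step 4: s4  (read p: s4→s4)
  step 5: s4  (read p: s4→s4)
  step 6: s0  (read q: s4→s0)
  step 7: s1  (read q: s0→s1)

So i = 2, j = 3, giving x = w[0:2] = pq, y = w[2:3] = p, z = w[3:7] = ppqq.
Check: |xy| = 3 ≤ 5 and |y| = 1 ≥ 1. Reading y takes D from s4 back to s4, so every xyⁱz is accepted.
With |Q| = 5, pigeonhole forces a state repeat no later than step 5; the substring read between the first and second visits to that state can be pumped.

p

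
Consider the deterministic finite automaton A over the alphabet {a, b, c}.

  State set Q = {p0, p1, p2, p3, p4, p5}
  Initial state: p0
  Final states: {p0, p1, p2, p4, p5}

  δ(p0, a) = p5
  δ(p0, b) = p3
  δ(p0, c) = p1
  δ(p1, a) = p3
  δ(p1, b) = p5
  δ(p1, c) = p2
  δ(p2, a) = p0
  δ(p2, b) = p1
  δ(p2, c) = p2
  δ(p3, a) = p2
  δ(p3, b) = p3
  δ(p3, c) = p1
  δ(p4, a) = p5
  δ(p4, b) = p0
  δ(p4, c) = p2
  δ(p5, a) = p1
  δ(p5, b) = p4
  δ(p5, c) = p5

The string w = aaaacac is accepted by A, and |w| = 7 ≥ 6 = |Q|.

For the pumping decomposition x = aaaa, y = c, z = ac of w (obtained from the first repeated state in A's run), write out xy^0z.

aaaaac

xy⁰z = xz = aaaa·ac = aaaaac.
Reading y = c takes A from p2 back to p2, so after x the machine is still in p2, and z then leads to the accepting state p1. Hence aaaaac ∈ L(A).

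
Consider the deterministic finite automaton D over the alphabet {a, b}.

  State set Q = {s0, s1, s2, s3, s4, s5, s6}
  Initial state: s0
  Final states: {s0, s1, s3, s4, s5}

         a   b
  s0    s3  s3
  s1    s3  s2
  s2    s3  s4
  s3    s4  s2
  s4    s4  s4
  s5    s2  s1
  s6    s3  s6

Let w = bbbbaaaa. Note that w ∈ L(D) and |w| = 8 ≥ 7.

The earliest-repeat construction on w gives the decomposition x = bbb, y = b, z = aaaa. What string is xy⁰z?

bbbaaaa

xy⁰z = xz = bbb·aaaa = bbbaaaa.
Reading y = b takes D from s4 back to s4, so after x the machine is still in s4, and z then leads to the accepting state s4. Hence bbbaaaa ∈ L(D).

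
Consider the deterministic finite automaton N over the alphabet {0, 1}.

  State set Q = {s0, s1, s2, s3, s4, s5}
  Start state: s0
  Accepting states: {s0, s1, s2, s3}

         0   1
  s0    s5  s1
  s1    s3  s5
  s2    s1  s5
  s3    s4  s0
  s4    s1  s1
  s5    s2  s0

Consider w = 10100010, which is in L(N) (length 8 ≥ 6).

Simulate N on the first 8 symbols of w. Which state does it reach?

s2

Run of N on the first 8 characters of w = 1 0 1 0 0 0 1 0:
  step 0: s0  (start)
  step 1: s1  (read 1: s0→s1)
  step 2: s3  (read 0: s1→s3)
  step 3: s0  (read 1: s3→s0)
  step 4: s5  (read 0: s0→s5)
  step 5: s2  (read 0: s5→s2)
  step 6: s1  (read 0: s2→s1)
  step 7: s5  (read 1: s1→s5)
  step 8: s2  (read 0: s5→s2)

After reading 8 characters, N is in state s2.
(This kind of state-tracing is the core of the pumping-lemma construction: with 6 states, pigeonhole forces a repeat within the first 6 steps.)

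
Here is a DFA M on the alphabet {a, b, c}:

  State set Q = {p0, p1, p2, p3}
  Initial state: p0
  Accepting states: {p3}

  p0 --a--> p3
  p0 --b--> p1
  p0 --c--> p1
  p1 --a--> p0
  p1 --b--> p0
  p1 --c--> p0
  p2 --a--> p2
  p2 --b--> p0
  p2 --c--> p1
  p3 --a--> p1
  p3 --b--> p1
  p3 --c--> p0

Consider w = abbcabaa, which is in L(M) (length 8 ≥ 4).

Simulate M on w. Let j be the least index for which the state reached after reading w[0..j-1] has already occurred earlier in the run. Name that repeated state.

p0

State sequence: p0 -a-> p3 -b-> p1 -b-> p0 -c-> p1 -a-> p0 -b-> p1 -a-> p0 -a-> p3
First repeat at step 3: p0 was already visited.

The earliest repeat is at step j = 3: M is in p0, which it already visited at step i = 0.
Since M has 4 states, any run of length ≥ 4 visits 4+1 states, so by pigeonhole some state repeats within the first 4 steps — that repeat gives the pumpable loop.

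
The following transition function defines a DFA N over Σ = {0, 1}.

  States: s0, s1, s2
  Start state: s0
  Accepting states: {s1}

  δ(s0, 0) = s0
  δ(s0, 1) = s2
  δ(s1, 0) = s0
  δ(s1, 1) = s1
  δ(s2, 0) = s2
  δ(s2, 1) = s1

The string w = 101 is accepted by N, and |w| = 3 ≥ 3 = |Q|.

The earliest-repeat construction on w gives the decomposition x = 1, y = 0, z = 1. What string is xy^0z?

xy⁰z = xz = 1·1 = 11.
Reading y = 0 takes N from s2 back to s2, so after x the machine is still in s2, and z then leads to the accepting state s1. Hence 11 ∈ L(N).

11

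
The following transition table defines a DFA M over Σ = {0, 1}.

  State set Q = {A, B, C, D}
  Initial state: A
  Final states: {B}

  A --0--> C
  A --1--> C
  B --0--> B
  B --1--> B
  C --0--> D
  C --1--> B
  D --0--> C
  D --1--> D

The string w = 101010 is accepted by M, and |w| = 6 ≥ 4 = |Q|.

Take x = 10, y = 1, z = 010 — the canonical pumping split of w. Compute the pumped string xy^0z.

xy⁰z = xz = 10·010 = 10010.
Reading y = 1 takes M from D back to D, so after x the machine is still in D, and z then leads to the accepting state B. Hence 10010 ∈ L(M).

10010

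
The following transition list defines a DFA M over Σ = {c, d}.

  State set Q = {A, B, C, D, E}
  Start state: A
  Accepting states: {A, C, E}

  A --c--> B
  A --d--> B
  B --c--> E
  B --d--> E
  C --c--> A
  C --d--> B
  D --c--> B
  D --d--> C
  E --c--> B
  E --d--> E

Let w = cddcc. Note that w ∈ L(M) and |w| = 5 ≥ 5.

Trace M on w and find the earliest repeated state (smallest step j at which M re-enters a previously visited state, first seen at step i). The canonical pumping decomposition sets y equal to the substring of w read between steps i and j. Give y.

State sequence: A -c-> B -d-> E -d-> E -c-> B -c-> E
First repeat at step 3: E was already visited.

So i = 2, j = 3, giving x = w[0:2] = cd, y = w[2:3] = d, z = w[3:5] = cc.
Check: |xy| = 3 ≤ 5 and |y| = 1 ≥ 1. Reading y takes M from E back to E, so every xyⁱz is accepted.
Pumping length from the standard proof: p = 5 (the number of states). The repeated state found above gives |xy| = j ≤ 5 and |y| = j − i ≥ 1.

d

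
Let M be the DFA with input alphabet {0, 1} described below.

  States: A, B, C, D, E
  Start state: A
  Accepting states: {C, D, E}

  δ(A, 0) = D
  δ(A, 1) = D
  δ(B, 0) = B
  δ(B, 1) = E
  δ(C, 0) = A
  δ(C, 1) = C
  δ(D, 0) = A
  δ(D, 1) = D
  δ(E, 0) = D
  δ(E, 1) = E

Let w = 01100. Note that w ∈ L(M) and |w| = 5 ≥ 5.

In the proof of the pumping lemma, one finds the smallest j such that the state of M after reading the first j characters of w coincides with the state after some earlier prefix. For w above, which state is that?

D

Run of M on w = 0 1 1 0 0:
  step 0: A  (start)
  step 1: D  (read 0: A→D)
  step 2: D  (read 1: D→D)   ← first repeat (D seen earlier)
  step 3: D  (read 1: D→D)
  step 4: A  (read 0: D→A)
  step 5: D  (read 0: A→D)

The earliest repeat is at step j = 2: M is in D, which it already visited at step i = 1.
Since M has 5 states, any run of length ≥ 5 visits 5+1 states, so by pigeonhole some state repeats within the first 5 steps — that repeat gives the pumpable loop.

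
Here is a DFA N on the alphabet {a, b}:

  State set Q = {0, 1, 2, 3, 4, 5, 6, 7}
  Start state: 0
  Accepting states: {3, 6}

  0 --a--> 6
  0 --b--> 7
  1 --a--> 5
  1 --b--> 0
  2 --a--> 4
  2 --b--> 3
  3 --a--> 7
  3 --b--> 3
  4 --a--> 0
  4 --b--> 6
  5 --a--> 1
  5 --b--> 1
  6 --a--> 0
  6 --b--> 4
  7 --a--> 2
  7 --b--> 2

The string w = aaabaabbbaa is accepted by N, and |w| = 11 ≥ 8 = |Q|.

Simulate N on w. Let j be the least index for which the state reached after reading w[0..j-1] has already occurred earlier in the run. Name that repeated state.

0

State sequence: 0 -a-> 6 -a-> 0 -a-> 6 -b-> 4 -a-> 0 -a-> 6 -b-> 4 -b-> 6 -b-> 4 -a-> 0 -a-> 6
First repeat at step 2: 0 was already visited.

The earliest repeat is at step j = 2: N is in 0, which it already visited at step i = 0.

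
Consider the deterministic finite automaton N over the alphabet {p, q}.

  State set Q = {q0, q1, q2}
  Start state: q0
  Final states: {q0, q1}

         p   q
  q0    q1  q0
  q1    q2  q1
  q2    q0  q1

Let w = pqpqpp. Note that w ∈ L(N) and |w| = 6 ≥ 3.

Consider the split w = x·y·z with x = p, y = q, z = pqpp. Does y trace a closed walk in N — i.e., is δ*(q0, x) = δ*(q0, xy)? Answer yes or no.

yes

State sequence: q0 -p-> q1 -q-> q1

After x (step 1): q1. After xy (step 2): q1.
They match, so y = q drives N around a cycle from q1 back to itself; pumping y any number of times keeps N in q1 before reading z, and xyⁱz ∈ L(N) for every i ≥ 0.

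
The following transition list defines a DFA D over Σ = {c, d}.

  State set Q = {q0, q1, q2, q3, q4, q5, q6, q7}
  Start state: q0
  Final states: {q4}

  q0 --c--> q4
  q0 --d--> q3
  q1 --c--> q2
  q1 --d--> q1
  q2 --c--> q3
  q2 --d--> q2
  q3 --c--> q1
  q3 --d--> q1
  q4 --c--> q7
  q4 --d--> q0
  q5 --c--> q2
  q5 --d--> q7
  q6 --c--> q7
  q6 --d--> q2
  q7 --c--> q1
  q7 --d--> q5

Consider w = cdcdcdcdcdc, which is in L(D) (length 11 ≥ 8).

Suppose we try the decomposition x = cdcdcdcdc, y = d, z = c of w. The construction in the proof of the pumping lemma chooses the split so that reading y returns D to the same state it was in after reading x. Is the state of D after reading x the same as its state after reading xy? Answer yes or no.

State sequence: q0 -c-> q4 -d-> q0 -c-> q4 -d-> q0 -c-> q4 -d-> q0 -c-> q4 -d-> q0 -c-> q4 -d-> q0

After x (step 9): q4. After xy (step 10): q0.
They differ (q4 ≠ q0), so y is not a cycle from the state after x; this split is not the one the pumping-lemma construction produces, and pumping y need not keep the string in L(D).

no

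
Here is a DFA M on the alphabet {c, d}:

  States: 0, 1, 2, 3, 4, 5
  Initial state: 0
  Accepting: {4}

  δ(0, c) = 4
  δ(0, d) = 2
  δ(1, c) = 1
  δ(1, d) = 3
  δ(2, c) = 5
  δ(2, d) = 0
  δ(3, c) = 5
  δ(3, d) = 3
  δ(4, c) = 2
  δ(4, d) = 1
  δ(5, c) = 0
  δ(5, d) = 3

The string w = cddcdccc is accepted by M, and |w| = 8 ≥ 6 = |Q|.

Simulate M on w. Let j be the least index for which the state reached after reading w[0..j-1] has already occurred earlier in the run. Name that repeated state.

State sequence: 0 -c-> 4 -d-> 1 -d-> 3 -c-> 5 -d-> 3 -c-> 5 -c-> 0 -c-> 4
First repeat at step 5: 3 was already visited.

The earliest repeat is at step j = 5: M is in 3, which it already visited at step i = 3.

3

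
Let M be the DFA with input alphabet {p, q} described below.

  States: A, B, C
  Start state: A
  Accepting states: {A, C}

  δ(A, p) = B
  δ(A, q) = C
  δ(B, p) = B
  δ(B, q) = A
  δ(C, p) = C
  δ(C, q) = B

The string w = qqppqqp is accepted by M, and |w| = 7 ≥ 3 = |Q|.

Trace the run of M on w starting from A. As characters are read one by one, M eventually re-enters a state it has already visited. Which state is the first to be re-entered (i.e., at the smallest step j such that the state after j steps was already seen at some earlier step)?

B

Run of M on w = q q p p q q p:
  step 0: A  (start)
  step 1: C  (read q: A→C)
  step 2: B  (read q: C→B)
  step 3: B  (read p: B→B)   ← first repeat (B seen earlier)
  step 4: B  (read p: B→B)
  step 5: A  (read q: B→A)
  step 6: C  (read q: A→C)
  step 7: C  (read p: C→C)

The earliest repeat is at step j = 3: M is in B, which it already visited at step i = 2.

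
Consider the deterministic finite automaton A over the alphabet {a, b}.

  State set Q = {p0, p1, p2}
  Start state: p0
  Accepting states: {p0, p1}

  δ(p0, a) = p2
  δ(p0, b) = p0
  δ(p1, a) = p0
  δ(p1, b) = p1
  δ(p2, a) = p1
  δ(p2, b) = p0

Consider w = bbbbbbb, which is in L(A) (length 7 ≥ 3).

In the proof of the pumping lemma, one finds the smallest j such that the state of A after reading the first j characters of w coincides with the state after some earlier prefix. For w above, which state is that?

p0

Run of A on w = b b b b b b b:
  step 0: p0  (start)
  step 1: p0  (read b: p0→p0)   ← first repeat (p0 seen earlier)
  step 2: p0  (read b: p0→p0)
  step 3: p0  (read b: p0→p0)
  step 4: p0  (read b: p0→p0)
  step 5: p0  (read b: p0→p0)
  step 6: p0  (read b: p0→p0)
  step 7: p0  (read b: p0→p0)

The earliest repeat is at step j = 1: A is in p0, which it already visited at step i = 0.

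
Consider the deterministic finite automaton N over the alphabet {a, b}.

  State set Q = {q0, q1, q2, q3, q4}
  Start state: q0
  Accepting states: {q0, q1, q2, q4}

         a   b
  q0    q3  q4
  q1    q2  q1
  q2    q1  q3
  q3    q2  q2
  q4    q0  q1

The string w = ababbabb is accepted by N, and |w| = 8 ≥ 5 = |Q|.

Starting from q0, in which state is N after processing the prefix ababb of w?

q1

Run of N on the first 5 characters of w = a b a b b:
  step 0: q0  (start)
  step 1: q3  (read a: q0→q3)
  step 2: q2  (read b: q3→q2)
  step 3: q1  (read a: q2→q1)
  step 4: q1  (read b: q1→q1)
  step 5: q1  (read b: q1→q1)

After reading 5 characters, N is in state q1.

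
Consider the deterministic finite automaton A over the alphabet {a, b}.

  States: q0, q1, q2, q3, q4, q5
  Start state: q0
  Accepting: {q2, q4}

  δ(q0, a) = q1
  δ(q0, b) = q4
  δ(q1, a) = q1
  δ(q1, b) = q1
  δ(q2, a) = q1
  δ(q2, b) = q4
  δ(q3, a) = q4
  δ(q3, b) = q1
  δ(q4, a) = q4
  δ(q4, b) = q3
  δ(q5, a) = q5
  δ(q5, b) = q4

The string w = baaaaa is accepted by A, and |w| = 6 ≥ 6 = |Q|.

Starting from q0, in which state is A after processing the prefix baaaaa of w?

State sequence: q0 -b-> q4 -a-> q4 -a-> q4 -a-> q4 -a-> q4 -a-> q4

After reading 6 characters, A is in state q4.

q4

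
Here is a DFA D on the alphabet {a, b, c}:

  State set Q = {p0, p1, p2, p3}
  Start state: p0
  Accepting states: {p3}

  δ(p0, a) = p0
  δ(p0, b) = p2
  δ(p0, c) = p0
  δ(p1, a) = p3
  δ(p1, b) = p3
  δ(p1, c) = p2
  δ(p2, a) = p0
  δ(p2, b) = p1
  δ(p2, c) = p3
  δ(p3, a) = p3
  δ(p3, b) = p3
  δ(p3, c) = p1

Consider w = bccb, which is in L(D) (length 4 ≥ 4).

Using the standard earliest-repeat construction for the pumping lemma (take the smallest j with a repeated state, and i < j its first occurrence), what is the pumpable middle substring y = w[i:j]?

cb

Run of D on w = b c c b:
  step 0: p0  (start)
  step 1: p2  (read b: p0→p2)
  step 2: p3  (read c: p2→p3)
  step 3: p1  (read c: p3→p1)
  step 4: p3  (read b: p1→p3)   ← first repeat (p3 seen earlier)

So i = 2, j = 4, giving x = w[0:2] = bc, y = w[2:4] = cb, z = w[4:4] = ε.
Check: |xy| = 4 ≤ 4 and |y| = 2 ≥ 1. Reading y takes D from p3 back to p3, so every xyⁱz is accepted.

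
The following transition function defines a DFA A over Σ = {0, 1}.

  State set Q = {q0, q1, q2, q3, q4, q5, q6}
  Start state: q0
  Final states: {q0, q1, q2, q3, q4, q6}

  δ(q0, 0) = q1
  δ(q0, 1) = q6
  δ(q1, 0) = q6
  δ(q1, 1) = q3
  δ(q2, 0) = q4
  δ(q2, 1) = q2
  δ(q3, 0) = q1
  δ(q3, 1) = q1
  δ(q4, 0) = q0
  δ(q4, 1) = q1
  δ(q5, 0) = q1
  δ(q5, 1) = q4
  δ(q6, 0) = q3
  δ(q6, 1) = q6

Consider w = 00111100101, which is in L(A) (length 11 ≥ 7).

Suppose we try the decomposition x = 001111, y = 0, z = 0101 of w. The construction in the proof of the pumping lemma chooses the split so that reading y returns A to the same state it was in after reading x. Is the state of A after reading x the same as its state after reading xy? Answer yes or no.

Run of A on the first 7 characters of w = 0 0 1 1 1 1 0:
  step 0: q0  (start)
  step 1: q1  (read 0: q0→q1)
  step 2: q6  (read 0: q1→q6)
  step 3: q6  (read 1: q6→q6)
  step 4: q6  (read 1: q6→q6)
  step 5: q6  (read 1: q6→q6)
  step 6: q6  (read 1: q6→q6)
  step 7: q3  (read 0: q6→q3)

After x (step 6): q6. After xy (step 7): q3.
They differ (q6 ≠ q3), so y is not a cycle from the state after x; this split is not the one the pumping-lemma construction produces, and pumping y need not keep the string in L(A).

no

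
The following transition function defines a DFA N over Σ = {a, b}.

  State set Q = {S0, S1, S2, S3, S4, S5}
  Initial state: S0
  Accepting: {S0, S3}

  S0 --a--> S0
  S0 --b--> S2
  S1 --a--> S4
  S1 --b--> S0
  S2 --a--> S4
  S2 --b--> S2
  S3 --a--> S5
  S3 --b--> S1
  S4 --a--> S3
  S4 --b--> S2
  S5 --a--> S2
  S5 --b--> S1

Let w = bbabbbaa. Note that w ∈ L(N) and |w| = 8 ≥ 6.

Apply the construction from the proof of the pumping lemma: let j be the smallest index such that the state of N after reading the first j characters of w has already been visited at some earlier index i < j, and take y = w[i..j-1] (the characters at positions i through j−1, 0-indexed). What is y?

b

Run of N on w = b b a b b b a a:
  step 0: S0  (start)
  step 1: S2  (read b: S0→S2)
  step 2: S2  (read b: S2→S2)   ← first repeat (S2 seen earlier)
  step 3: S4  (read a: S2→S4)
  step 4: S2  (read b: S4→S2)
  step 5: S2  (read b: S2→S2)
  step 6: S2  (read b: S2→S2)
  step 7: S4  (read a: S2→S4)
  step 8: S3  (read a: S4→S3)

So i = 1, j = 2, giving x = w[0:1] = b, y = w[1:2] = b, z = w[2:8] = abbbaa.
Check: |xy| = 2 ≤ 6 and |y| = 1 ≥ 1. Reading y takes N from S2 back to S2, so every xyⁱz is accepted.
With |Q| = 6, pigeonhole forces a state repeat no later than step 6; the substring read between the first and second visits to that state can be pumped.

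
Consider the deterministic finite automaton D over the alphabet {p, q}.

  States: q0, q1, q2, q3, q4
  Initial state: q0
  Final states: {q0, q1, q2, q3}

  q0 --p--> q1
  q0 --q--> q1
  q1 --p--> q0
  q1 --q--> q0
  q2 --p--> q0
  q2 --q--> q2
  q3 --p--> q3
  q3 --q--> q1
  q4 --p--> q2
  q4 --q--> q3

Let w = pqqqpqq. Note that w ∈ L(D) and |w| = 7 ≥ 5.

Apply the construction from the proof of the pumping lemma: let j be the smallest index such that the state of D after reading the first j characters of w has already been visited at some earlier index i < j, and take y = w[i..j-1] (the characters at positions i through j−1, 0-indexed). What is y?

Run of D on w = p q q q p q q:
  step 0: q0  (start)
  step 1: q1  (read p: q0→q1)
  step 2: q0  (read q: q1→q0)   ← first repeat (q0 seen earlier)
  step 3: q1  (read q: q0→q1)
  step 4: q0  (read q: q1→q0)
  step 5: q1  (read p: q0→q1)
  step 6: q0  (read q: q1→q0)
  step 7: q1  (read q: q0→q1)

So i = 0, j = 2, giving x = w[0:0] = ε, y = w[0:2] = pq, z = w[2:7] = qqpqq.
Check: |xy| = 2 ≤ 5 and |y| = 2 ≥ 1. Reading y takes D from q0 back to q0, so every xyⁱz is accepted.
Pumping length from the standard proof: p = 5 (the number of states). The repeated state found above gives |xy| = j ≤ 5 and |y| = j − i ≥ 1.

pq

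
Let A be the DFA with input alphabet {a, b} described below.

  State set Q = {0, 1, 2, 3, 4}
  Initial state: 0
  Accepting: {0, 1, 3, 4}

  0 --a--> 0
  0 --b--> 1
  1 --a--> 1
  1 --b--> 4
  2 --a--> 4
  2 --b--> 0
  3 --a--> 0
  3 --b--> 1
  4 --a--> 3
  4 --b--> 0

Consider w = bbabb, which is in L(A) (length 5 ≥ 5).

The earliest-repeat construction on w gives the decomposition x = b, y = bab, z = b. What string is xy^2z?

xy^2z = b·bab·bab·b = bbabbabb.
Reading y = bab takes A from 1 back to 1, so after x·y·y the machine is still in 1, and z then leads to the accepting state 4. Hence bbabbabb ∈ L(A).

bbabbabb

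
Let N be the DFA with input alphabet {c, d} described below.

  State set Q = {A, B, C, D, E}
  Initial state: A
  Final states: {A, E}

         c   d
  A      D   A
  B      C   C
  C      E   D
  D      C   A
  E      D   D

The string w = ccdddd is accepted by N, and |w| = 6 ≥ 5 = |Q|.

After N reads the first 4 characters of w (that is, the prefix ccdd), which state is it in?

State sequence: A -c-> D -c-> C -d-> D -d-> A

After reading 4 characters, N is in state A.

A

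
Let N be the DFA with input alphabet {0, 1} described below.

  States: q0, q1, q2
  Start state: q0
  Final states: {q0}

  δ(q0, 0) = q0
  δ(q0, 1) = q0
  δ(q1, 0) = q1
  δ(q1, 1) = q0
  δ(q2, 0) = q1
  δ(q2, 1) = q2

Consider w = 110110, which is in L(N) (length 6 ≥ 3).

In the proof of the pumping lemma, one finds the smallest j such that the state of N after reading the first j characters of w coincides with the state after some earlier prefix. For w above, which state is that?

State sequence: q0 -1-> q0 -1-> q0 -0-> q0 -1-> q0 -1-> q0 -0-> q0
First repeat at step 1: q0 was already visited.

The earliest repeat is at step j = 1: N is in q0, which it already visited at step i = 0.

q0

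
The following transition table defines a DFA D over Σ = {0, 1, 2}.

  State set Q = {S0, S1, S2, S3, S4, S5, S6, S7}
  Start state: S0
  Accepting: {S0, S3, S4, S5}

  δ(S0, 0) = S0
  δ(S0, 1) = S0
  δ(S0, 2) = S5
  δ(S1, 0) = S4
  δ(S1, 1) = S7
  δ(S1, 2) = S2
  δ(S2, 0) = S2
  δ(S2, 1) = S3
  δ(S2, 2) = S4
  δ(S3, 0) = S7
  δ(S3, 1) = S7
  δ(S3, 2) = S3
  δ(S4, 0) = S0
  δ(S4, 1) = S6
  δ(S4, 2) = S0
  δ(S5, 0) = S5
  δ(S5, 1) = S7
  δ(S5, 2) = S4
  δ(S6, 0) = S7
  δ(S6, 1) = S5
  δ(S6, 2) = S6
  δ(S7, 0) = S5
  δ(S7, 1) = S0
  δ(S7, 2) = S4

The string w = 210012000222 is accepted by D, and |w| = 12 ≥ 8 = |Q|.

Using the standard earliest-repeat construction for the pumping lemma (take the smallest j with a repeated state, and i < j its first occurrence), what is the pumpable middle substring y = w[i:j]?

10

State sequence: S0 -2-> S5 -1-> S7 -0-> S5 -0-> S5 -1-> S7 -2-> S4 -0-> S0 -0-> S0 -0-> S0 -2-> S5 -2-> S4 -2-> S0
First repeat at step 3: S5 was already visited.

So i = 1, j = 3, giving x = w[0:1] = 2, y = w[1:3] = 10, z = w[3:12] = 012000222.
Check: |xy| = 3 ≤ 8 and |y| = 2 ≥ 1. Reading y takes D from S5 back to S5, so every xyⁱz is accepted.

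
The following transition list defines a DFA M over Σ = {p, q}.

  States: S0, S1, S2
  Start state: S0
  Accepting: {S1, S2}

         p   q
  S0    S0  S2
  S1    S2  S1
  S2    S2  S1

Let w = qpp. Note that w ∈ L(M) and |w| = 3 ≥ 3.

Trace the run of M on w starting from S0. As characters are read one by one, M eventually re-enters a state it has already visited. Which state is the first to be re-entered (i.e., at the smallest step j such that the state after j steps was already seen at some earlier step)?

S2

Run of M on w = q p p:
  step 0: S0  (start)
  step 1: S2  (read q: S0→S2)
  step 2: S2  (read p: S2→S2)   ← first repeat (S2 seen earlier)
  step 3: S2  (read p: S2→S2)

The earliest repeat is at step j = 2: M is in S2, which it already visited at step i = 1.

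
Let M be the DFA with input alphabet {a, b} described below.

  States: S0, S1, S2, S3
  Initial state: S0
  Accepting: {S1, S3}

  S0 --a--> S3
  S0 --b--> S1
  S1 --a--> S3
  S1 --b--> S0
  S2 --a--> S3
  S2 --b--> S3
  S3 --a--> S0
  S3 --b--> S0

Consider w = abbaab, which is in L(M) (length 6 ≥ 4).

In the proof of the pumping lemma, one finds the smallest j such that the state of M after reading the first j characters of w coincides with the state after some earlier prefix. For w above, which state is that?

Run of M on w = a b b a a b:
  step 0: S0  (start)
  step 1: S3  (read a: S0→S3)
  step 2: S0  (read b: S3→S0)   ← first repeat (S0 seen earlier)
  step 3: S1  (read b: S0→S1)
  step 4: S3  (read a: S1→S3)
  step 5: S0  (read a: S3→S0)
  step 6: S1  (read b: S0→S1)

The earliest repeat is at step j = 2: M is in S0, which it already visited at step i = 0.
With |Q| = 4, pigeonhole forces a state repeat no later than step 4; the substring read between the first and second visits to that state can be pumped.

S0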